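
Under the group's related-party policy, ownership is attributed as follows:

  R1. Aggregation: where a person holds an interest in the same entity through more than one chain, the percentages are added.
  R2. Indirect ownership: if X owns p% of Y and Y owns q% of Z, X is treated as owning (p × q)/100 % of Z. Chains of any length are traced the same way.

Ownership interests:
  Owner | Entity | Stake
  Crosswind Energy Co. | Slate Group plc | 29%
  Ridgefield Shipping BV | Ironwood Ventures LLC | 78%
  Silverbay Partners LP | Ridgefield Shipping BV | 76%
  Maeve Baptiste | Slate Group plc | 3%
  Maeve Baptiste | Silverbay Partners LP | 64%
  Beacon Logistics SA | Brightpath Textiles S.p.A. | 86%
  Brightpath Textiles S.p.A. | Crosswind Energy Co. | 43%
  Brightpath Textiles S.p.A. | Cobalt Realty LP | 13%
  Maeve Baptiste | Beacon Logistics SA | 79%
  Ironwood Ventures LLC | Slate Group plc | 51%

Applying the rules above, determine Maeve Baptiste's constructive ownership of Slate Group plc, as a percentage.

30.82111%

Chain via Silverbay Partners LP → Ridgefield Shipping BV → Ironwood Ventures LLC (R2): 64% × 76% × 78% × 51% = 19.348992% of Slate Group plc.
Chain via Beacon Logistics SA → Brightpath Textiles S.p.A. → Crosswind Energy Co. (R2): 79% × 86% × 43% × 29% = 8.472118% of Slate Group plc.
Direct interest in Slate Group plc: 3%.
Aggregating (R1): 19.348992% + 8.472118% + 3% = 30.82111%.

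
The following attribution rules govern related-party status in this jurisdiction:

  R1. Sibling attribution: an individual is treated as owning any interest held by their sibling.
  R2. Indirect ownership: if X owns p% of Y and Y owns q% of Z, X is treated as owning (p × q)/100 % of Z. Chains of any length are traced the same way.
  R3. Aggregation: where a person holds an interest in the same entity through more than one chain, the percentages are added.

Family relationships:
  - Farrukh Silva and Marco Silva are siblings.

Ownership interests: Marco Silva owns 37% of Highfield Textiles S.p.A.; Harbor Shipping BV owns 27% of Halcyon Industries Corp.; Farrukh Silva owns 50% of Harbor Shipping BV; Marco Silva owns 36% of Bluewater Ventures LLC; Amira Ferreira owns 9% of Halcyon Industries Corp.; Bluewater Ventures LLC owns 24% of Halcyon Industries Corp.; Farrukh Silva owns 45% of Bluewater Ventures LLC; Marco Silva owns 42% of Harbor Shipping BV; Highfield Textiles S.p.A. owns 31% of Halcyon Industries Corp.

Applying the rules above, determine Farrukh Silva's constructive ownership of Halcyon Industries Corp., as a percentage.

By sibling attribution (R1), Farrukh Silva is treated as also owning Marco Silva's interest in Bluewater Ventures LLC, giving 45% + 36% = 81%.
By sibling attribution (R1), Farrukh Silva is treated as also owning Marco Silva's interest in Harbor Shipping BV, giving 50% + 42% = 92%.
By sibling attribution (R1), Farrukh Silva is treated as owning Marco Silva's 37% interest in Highfield Textiles S.p.A.
Chain via Bluewater Ventures LLC (R2): 81% × 24% = 19.44% of Halcyon Industries Corp.
Chain via Harbor Shipping BV (R2): 92% × 27% = 24.84% of Halcyon Industries Corp.
Chain via Highfield Textiles S.p.A. (R2): 37% × 31% = 11.47% of Halcyon Industries Corp.
Aggregating (R3): 19.44% + 24.84% + 11.47% = 55.75%.

55.75%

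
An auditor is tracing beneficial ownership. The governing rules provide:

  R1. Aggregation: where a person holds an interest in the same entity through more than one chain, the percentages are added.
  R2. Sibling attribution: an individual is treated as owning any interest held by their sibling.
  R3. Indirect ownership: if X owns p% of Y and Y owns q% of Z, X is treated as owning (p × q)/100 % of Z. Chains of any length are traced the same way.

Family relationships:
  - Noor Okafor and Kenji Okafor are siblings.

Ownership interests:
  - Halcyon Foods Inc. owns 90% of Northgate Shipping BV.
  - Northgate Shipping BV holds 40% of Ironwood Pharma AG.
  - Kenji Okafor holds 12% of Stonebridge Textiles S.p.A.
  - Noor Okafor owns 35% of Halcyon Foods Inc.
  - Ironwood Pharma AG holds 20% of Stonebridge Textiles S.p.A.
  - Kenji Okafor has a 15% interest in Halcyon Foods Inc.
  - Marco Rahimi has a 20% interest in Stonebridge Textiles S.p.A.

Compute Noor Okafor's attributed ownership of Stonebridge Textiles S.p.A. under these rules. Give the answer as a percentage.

By sibling attribution (R2), Noor Okafor is treated as also owning Kenji Okafor's interest in Halcyon Foods Inc, giving 35% + 15% = 50%.
By sibling attribution (R2), Noor Okafor is treated as owning Kenji Okafor's 12% interest in Stonebridge Textiles S.p.A.
Chain via Halcyon Foods Inc. → Northgate Shipping BV → Ironwood Pharma AG (R3): 50% × 90% × 40% × 20% = 3.6% of Stonebridge Textiles S.p.A.
Direct interest in Stonebridge Textiles S.p.A: 12%.
Aggregating (R1): 3.6% + 12% = 15.6%.

15.6%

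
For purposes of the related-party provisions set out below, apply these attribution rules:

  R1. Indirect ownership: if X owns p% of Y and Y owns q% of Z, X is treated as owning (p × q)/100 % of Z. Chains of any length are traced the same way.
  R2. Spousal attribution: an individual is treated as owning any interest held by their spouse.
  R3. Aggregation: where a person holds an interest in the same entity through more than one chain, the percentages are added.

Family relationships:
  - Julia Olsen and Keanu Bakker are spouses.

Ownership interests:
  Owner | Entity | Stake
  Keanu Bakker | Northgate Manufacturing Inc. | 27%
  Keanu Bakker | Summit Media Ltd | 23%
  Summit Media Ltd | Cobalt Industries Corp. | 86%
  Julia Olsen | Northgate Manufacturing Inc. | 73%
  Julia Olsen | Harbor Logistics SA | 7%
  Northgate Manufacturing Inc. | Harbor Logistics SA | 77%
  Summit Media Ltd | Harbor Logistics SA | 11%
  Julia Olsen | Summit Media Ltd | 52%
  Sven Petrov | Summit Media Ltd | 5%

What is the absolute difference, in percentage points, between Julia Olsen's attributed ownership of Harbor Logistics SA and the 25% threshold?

By spousal attribution (R2), Julia Olsen is treated as also owning Keanu Bakker's interest in Northgate Manufacturing Inc, giving 73% + 27% = 100%.
By spousal attribution (R2), Julia Olsen is treated as also owning Keanu Bakker's interest in Summit Media Ltd, giving 52% + 23% = 75%.
Chain via Northgate Manufacturing Inc. (R1): 100% × 77% = 77% of Harbor Logistics SA.
Chain via Summit Media Ltd (R1): 75% × 11% = 8.25% of Harbor Logistics SA.
Direct interest in Harbor Logistics SA: 7%.
Aggregating (R3): 77% + 8.25% + 7% = 92.25%.
92.25% exceeds the 25% threshold by 67.25 percentage points.

67.25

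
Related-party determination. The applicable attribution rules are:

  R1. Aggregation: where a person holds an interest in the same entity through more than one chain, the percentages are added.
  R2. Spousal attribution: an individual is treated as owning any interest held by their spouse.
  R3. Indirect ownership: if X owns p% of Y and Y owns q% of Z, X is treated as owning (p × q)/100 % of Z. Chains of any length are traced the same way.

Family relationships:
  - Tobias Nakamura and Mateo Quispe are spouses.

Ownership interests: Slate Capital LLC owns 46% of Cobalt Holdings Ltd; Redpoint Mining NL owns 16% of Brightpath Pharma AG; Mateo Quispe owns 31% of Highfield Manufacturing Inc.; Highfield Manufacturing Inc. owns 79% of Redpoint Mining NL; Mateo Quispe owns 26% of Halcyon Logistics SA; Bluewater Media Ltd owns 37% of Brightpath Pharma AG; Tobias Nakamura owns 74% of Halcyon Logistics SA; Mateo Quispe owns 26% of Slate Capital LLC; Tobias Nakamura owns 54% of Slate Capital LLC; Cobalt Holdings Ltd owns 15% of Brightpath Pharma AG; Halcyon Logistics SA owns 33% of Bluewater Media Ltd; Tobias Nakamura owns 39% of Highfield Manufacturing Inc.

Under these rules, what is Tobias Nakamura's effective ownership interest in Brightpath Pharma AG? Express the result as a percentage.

26.578%

By spousal attribution (R2), Tobias Nakamura is treated as also owning Mateo Quispe's interest in Slate Capital LLC, giving 54% + 26% = 80%.
By spousal attribution (R2), Tobias Nakamura is treated as also owning Mateo Quispe's interest in Halcyon Logistics SA, giving 74% + 26% = 100%.
By spousal attribution (R2), Tobias Nakamura is treated as also owning Mateo Quispe's interest in Highfield Manufacturing Inc, giving 39% + 31% = 70%.
Chain via Slate Capital LLC → Cobalt Holdings Ltd (R3): 80% × 46% × 15% = 5.52% of Brightpath Pharma AG.
Chain via Halcyon Logistics SA → Bluewater Media Ltd (R3): 100% × 33% × 37% = 12.21% of Brightpath Pharma AG.
Chain via Highfield Manufacturing Inc. → Redpoint Mining NL (R3): 70% × 79% × 16% = 8.848% of Brightpath Pharma AG.
Aggregating (R1): 5.52% + 12.21% + 8.848% = 26.578%.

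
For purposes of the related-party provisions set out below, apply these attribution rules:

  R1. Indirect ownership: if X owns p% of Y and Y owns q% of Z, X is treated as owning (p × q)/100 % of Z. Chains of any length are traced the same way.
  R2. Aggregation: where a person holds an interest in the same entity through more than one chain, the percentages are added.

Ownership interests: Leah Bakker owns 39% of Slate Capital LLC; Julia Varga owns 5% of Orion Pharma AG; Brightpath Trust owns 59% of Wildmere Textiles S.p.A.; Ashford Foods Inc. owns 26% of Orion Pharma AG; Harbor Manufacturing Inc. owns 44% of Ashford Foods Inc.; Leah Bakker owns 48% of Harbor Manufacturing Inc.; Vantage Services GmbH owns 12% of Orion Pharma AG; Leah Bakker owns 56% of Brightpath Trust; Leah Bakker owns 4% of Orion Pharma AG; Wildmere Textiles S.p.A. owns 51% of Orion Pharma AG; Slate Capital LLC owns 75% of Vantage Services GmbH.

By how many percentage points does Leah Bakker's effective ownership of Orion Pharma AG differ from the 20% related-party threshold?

9.8516

Chain via Slate Capital LLC → Vantage Services GmbH (R1): 39% × 75% × 12% = 3.51% of Orion Pharma AG.
Chain via Brightpath Trust → Wildmere Textiles S.p.A. (R1): 56% × 59% × 51% = 16.8504% of Orion Pharma AG.
Chain via Harbor Manufacturing Inc. → Ashford Foods Inc. (R1): 48% × 44% × 26% = 5.4912% of Orion Pharma AG.
Direct interest in Orion Pharma AG: 4%.
Aggregating (R2): 3.51% + 16.8504% + 5.4912% + 4% = 29.8516%.
29.8516% exceeds the 20% threshold by 9.8516 percentage points.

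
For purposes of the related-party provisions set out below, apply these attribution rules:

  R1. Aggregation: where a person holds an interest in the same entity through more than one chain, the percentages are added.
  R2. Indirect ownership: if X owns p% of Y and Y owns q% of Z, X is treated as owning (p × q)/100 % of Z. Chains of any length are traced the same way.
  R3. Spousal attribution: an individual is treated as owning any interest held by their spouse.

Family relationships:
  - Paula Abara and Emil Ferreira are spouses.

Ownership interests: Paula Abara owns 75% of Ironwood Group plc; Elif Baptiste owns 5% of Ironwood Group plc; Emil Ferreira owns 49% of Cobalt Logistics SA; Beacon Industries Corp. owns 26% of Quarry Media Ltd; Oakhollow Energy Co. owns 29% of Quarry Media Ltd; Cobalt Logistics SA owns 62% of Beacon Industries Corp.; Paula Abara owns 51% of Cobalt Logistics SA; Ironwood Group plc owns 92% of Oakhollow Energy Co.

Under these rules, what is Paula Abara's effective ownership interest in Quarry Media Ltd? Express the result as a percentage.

By spousal attribution (R3), Paula Abara is treated as also owning Emil Ferreira's interest in Cobalt Logistics SA, giving 51% + 49% = 100%.
Chain via Ironwood Group plc → Oakhollow Energy Co. (R2): 75% × 92% × 29% = 20.01% of Quarry Media Ltd.
Chain via Cobalt Logistics SA → Beacon Industries Corp. (R2): 100% × 62% × 26% = 16.12% of Quarry Media Ltd.
Aggregating (R1): 20.01% + 16.12% = 36.13%.

36.13%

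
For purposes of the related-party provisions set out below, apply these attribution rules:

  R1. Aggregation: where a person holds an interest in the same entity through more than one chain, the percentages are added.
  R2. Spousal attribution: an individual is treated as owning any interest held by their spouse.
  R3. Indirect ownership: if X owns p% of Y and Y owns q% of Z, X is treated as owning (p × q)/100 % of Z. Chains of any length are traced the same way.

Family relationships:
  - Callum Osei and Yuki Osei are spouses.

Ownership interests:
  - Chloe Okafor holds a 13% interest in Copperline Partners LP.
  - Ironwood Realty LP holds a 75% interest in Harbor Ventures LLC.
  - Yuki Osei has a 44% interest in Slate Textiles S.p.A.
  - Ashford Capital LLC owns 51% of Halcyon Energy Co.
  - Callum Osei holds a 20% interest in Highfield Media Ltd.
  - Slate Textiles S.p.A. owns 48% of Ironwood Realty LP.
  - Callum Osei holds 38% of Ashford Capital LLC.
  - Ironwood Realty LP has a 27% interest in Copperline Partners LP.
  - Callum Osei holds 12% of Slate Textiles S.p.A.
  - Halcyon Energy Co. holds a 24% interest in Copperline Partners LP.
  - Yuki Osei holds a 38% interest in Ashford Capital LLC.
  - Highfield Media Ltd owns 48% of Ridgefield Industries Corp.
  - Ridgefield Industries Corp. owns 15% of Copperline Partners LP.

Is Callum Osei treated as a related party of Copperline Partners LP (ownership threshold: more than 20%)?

By spousal attribution (R2), Callum Osei is treated as also owning Yuki Osei's interest in Slate Textiles S.p.A, giving 12% + 44% = 56%.
By spousal attribution (R2), Callum Osei is treated as also owning Yuki Osei's interest in Ashford Capital LLC, giving 38% + 38% = 76%.
Chain via Slate Textiles S.p.A. → Ironwood Realty LP (R3): 56% × 48% × 27% = 7.2576% of Copperline Partners LP.
Chain via Ashford Capital LLC → Halcyon Energy Co. (R3): 76% × 51% × 24% = 9.3024% of Copperline Partners LP.
Chain via Highfield Media Ltd → Ridgefield Industries Corp. (R3): 20% × 48% × 15% = 1.44% of Copperline Partners LP.
Aggregating (R1): 7.2576% + 9.3024% + 1.44% = 18%.
18% does not exceed the 20% threshold, so Callum is not a related party to Copperline Partners LP.

No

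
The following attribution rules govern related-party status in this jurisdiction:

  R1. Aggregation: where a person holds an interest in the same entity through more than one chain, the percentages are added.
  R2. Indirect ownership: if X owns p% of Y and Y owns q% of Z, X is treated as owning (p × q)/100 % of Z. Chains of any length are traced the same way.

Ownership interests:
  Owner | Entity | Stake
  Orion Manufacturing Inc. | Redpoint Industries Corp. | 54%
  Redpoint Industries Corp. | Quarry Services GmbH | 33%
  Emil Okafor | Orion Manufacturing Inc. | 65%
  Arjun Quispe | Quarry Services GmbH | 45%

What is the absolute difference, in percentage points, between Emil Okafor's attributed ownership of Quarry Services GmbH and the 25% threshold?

Chain via Orion Manufacturing Inc. → Redpoint Industries Corp. (R2): 65% × 54% × 33% = 11.583% of Quarry Services GmbH.
11.583% falls short of the 25% threshold by 13.417 percentage points.

13.417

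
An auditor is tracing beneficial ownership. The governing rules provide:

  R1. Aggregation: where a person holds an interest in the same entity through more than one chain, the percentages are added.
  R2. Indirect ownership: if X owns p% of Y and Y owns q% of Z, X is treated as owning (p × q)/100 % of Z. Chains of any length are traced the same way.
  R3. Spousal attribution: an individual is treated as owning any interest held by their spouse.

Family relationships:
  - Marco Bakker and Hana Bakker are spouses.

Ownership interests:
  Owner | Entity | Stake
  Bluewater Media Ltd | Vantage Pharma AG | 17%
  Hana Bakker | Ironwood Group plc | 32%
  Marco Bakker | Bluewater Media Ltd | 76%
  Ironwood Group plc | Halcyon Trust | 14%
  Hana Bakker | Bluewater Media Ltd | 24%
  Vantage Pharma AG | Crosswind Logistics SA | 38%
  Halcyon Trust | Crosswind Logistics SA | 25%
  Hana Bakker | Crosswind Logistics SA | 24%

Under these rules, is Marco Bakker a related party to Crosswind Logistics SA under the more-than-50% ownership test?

No

By spousal attribution (R3), Marco Bakker is treated as also owning Hana Bakker's interest in Bluewater Media Ltd, giving 76% + 24% = 100%.
By spousal attribution (R3), Marco Bakker is treated as owning Hana Bakker's 32% interest in Ironwood Group plc.
By spousal attribution (R3), Marco Bakker is treated as owning Hana Bakker's 24% interest in Crosswind Logistics SA.
Chain via Bluewater Media Ltd → Vantage Pharma AG (R2): 100% × 17% × 38% = 6.46% of Crosswind Logistics SA.
Chain via Ironwood Group plc → Halcyon Trust (R2): 32% × 14% × 25% = 1.12% of Crosswind Logistics SA.
Direct interest in Crosswind Logistics SA: 24%.
Aggregating (R1): 6.46% + 1.12% + 24% = 31.58%.
31.58% does not exceed the 50% threshold, so Marco is not a related party to Crosswind Logistics SA.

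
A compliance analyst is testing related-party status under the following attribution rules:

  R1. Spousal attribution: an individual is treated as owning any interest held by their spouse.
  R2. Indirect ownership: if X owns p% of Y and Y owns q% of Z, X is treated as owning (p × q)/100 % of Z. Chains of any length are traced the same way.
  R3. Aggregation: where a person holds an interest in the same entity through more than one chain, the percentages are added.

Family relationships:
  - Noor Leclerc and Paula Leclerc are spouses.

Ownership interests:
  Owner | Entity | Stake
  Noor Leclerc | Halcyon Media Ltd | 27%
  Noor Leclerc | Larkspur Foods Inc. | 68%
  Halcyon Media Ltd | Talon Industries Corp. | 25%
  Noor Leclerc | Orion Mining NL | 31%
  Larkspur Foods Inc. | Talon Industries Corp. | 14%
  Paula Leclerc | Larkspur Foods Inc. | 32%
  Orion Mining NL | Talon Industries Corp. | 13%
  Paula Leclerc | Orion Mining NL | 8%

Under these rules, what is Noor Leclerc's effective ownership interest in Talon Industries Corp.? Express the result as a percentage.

25.82%

By spousal attribution (R1), Noor Leclerc is treated as also owning Paula Leclerc's interest in Larkspur Foods Inc, giving 68% + 32% = 100%.
By spousal attribution (R1), Noor Leclerc is treated as also owning Paula Leclerc's interest in Orion Mining NL, giving 31% + 8% = 39%.
Chain via Larkspur Foods Inc. (R2): 100% × 14% = 14% of Talon Industries Corp.
Chain via Halcyon Media Ltd (R2): 27% × 25% = 6.75% of Talon Industries Corp.
Chain via Orion Mining NL (R2): 39% × 13% = 5.07% of Talon Industries Corp.
Aggregating (R3): 14% + 6.75% + 5.07% = 25.82%.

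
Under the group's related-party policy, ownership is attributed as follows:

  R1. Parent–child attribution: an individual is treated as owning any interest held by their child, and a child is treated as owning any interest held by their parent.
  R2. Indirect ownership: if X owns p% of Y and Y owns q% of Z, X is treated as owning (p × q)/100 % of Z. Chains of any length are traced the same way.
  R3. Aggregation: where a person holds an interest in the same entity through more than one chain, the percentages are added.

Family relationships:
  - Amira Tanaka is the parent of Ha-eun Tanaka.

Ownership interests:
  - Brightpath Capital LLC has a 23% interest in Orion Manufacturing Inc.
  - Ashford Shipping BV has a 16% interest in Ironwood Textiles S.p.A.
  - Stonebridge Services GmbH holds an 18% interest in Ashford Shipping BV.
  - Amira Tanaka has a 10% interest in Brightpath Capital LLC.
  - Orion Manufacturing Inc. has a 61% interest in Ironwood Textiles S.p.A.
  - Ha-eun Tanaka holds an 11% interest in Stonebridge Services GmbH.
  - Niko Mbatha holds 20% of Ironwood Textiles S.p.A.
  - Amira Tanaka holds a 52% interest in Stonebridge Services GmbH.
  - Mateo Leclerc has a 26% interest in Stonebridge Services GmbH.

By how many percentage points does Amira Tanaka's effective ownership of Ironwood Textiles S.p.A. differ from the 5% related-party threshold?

By parent–child attribution (R1), Amira Tanaka is treated as also owning Ha-eun Tanaka's interest in Stonebridge Services GmbH, giving 52% + 11% = 63%.
Chain via Stonebridge Services GmbH → Ashford Shipping BV (R2): 63% × 18% × 16% = 1.8144% of Ironwood Textiles S.p.A.
Chain via Brightpath Capital LLC → Orion Manufacturing Inc. (R2): 10% × 23% × 61% = 1.403% of Ironwood Textiles S.p.A.
Aggregating (R3): 1.8144% + 1.403% = 3.2174%.
3.2174% falls short of the 5% threshold by 1.7826 percentage points.

1.7826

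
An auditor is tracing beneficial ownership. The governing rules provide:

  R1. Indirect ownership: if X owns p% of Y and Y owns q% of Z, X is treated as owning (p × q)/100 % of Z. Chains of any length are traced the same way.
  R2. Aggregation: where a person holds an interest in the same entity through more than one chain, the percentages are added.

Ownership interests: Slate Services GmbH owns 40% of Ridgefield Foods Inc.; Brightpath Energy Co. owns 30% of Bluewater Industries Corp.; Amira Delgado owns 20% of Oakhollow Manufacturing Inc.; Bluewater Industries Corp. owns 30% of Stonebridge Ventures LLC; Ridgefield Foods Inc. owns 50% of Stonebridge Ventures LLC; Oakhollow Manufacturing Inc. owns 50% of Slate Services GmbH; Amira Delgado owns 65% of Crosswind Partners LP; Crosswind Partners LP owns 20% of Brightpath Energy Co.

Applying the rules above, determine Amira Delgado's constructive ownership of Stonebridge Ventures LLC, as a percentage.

Chain via Crosswind Partners LP → Brightpath Energy Co. → Bluewater Industries Corp. (R1): 65% × 20% × 30% × 30% = 1.17% of Stonebridge Ventures LLC.
Chain via Oakhollow Manufacturing Inc. → Slate Services GmbH → Ridgefield Foods Inc. (R1): 20% × 50% × 40% × 50% = 2% of Stonebridge Ventures LLC.
Aggregating (R2): 1.17% + 2% = 3.17%.

3.17%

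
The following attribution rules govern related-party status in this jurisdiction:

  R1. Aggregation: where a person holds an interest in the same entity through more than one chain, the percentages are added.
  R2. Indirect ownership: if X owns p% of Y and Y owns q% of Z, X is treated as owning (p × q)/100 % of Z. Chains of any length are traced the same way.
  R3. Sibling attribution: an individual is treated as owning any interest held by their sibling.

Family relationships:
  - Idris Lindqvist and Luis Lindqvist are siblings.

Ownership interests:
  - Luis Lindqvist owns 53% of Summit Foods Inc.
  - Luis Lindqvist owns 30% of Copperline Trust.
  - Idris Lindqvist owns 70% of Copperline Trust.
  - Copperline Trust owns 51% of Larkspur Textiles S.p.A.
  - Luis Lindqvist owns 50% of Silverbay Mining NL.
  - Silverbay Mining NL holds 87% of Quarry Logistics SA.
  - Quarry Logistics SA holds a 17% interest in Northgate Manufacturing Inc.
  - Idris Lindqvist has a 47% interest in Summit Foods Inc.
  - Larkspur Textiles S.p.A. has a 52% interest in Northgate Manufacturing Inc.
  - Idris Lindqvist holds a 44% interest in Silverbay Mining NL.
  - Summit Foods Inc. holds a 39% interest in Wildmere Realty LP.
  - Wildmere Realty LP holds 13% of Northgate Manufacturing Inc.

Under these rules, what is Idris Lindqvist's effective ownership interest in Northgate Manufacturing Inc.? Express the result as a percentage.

45.4926%

By sibling attribution (R3), Idris Lindqvist is treated as also owning Luis Lindqvist's interest in Silverbay Mining NL, giving 44% + 50% = 94%.
By sibling attribution (R3), Idris Lindqvist is treated as also owning Luis Lindqvist's interest in Copperline Trust, giving 70% + 30% = 100%.
By sibling attribution (R3), Idris Lindqvist is treated as also owning Luis Lindqvist's interest in Summit Foods Inc, giving 47% + 53% = 100%.
Chain via Silverbay Mining NL → Quarry Logistics SA (R2): 94% × 87% × 17% = 13.9026% of Northgate Manufacturing Inc.
Chain via Copperline Trust → Larkspur Textiles S.p.A. (R2): 100% × 51% × 52% = 26.52% of Northgate Manufacturing Inc.
Chain via Summit Foods Inc. → Wildmere Realty LP (R2): 100% × 39% × 13% = 5.07% of Northgate Manufacturing Inc.
Aggregating (R1): 13.9026% + 26.52% + 5.07% = 45.4926%.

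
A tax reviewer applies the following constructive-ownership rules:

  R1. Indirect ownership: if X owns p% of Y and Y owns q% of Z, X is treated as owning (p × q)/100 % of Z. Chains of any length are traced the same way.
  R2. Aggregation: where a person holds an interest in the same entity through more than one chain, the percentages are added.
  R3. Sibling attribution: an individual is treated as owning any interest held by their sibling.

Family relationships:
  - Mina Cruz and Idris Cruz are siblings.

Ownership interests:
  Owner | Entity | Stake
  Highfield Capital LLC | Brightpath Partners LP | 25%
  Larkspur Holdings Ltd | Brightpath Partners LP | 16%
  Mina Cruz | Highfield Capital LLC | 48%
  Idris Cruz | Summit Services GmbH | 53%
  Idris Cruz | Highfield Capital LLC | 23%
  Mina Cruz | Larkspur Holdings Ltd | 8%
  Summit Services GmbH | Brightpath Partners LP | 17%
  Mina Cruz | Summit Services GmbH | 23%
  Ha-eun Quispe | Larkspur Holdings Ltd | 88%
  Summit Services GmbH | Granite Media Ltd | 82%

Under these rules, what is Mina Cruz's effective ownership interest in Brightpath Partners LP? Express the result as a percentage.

31.95%

By sibling attribution (R3), Mina Cruz is treated as also owning Idris Cruz's interest in Highfield Capital LLC, giving 48% + 23% = 71%.
By sibling attribution (R3), Mina Cruz is treated as also owning Idris Cruz's interest in Summit Services GmbH, giving 23% + 53% = 76%.
Chain via Highfield Capital LLC (R1): 71% × 25% = 17.75% of Brightpath Partners LP.
Chain via Summit Services GmbH (R1): 76% × 17% = 12.92% of Brightpath Partners LP.
Chain via Larkspur Holdings Ltd (R1): 8% × 16% = 1.28% of Brightpath Partners LP.
Aggregating (R2): 17.75% + 12.92% + 1.28% = 31.95%.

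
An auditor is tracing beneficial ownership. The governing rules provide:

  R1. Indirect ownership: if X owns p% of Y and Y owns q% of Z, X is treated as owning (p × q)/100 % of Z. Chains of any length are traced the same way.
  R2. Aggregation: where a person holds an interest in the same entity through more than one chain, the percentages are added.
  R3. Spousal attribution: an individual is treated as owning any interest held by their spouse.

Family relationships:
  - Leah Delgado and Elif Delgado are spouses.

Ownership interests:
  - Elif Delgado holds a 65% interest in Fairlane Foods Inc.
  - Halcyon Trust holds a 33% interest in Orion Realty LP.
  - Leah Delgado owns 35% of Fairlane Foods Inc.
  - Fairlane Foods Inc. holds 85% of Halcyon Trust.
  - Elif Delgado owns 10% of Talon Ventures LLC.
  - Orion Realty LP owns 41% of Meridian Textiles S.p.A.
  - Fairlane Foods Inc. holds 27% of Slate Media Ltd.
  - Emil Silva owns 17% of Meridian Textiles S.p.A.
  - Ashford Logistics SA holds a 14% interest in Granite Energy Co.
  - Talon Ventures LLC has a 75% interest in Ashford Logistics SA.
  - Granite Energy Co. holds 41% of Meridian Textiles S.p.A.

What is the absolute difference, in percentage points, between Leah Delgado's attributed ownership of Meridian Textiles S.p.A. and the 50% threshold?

By spousal attribution (R3), Leah Delgado is treated as also owning Elif Delgado's interest in Fairlane Foods Inc, giving 35% + 65% = 100%.
By spousal attribution (R3), Leah Delgado is treated as owning Elif Delgado's 10% interest in Talon Ventures LLC.
Chain via Fairlane Foods Inc. → Halcyon Trust → Orion Realty LP (R1): 100% × 85% × 33% × 41% = 11.5005% of Meridian Textiles S.p.A.
Chain via Talon Ventures LLC → Ashford Logistics SA → Granite Energy Co. (R1): 10% × 75% × 14% × 41% = 0.4305% of Meridian Textiles S.p.A.
Aggregating (R2): 11.5005% + 0.4305% = 11.931%.
11.931% falls short of the 50% threshold by 38.069 percentage points.

38.069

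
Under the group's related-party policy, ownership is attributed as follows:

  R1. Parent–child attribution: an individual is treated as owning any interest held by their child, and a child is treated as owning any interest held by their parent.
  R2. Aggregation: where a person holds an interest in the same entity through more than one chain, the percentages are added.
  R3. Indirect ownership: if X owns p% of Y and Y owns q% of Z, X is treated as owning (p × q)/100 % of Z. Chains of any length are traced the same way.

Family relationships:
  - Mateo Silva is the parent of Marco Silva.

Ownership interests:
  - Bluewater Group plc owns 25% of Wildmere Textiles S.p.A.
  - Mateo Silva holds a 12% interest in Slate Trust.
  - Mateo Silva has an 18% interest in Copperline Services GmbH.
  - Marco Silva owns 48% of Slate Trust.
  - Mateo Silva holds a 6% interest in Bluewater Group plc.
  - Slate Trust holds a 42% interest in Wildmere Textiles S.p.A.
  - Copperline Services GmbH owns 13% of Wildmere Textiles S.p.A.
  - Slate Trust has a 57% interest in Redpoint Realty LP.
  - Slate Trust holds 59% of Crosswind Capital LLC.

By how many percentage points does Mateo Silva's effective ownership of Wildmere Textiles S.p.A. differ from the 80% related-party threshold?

50.96

By parent–child attribution (R1), Mateo Silva is treated as also owning Marco Silva's interest in Slate Trust, giving 12% + 48% = 60%.
Chain via Bluewater Group plc (R3): 6% × 25% = 1.5% of Wildmere Textiles S.p.A.
Chain via Slate Trust (R3): 60% × 42% = 25.2% of Wildmere Textiles S.p.A.
Chain via Copperline Services GmbH (R3): 18% × 13% = 2.34% of Wildmere Textiles S.p.A.
Aggregating (R2): 1.5% + 25.2% + 2.34% = 29.04%.
29.04% falls short of the 80% threshold by 50.96 percentage points.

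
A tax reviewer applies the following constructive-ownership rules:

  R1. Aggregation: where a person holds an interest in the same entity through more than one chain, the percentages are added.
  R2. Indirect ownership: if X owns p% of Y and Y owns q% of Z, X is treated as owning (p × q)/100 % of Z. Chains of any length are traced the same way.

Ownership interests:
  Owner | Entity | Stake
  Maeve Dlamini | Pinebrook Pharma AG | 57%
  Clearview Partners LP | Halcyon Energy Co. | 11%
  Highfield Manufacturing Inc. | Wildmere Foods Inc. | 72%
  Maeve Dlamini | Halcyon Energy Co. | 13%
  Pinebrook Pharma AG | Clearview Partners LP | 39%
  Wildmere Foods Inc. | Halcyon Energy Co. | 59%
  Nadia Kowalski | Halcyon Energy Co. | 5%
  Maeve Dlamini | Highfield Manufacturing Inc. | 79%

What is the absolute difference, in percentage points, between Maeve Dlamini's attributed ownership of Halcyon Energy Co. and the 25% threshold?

24.0045

Chain via Highfield Manufacturing Inc. → Wildmere Foods Inc. (R2): 79% × 72% × 59% = 33.5592% of Halcyon Energy Co.
Chain via Pinebrook Pharma AG → Clearview Partners LP (R2): 57% × 39% × 11% = 2.4453% of Halcyon Energy Co.
Direct interest in Halcyon Energy Co: 13%.
Aggregating (R1): 33.5592% + 2.4453% + 13% = 49.0045%.
49.0045% exceeds the 25% threshold by 24.0045 percentage points.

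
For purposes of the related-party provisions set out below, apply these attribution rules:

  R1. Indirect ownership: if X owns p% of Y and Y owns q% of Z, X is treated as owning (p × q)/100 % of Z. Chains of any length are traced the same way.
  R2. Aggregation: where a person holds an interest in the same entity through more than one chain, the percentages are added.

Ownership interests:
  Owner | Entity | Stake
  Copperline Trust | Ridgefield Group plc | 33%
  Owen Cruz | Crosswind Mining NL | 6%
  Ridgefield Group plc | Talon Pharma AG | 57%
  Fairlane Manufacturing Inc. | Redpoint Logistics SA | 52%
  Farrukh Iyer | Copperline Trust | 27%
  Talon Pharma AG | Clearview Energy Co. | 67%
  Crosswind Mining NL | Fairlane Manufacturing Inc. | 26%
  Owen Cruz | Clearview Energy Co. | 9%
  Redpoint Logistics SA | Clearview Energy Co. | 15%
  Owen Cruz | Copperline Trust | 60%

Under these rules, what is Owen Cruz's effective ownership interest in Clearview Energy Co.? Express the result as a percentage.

16.6833%

Chain via Copperline Trust → Ridgefield Group plc → Talon Pharma AG (R1): 60% × 33% × 57% × 67% = 7.56162% of Clearview Energy Co.
Chain via Crosswind Mining NL → Fairlane Manufacturing Inc. → Redpoint Logistics SA (R1): 6% × 26% × 52% × 15% = 0.12168% of Clearview Energy Co.
Direct interest in Clearview Energy Co: 9%.
Aggregating (R2): 7.56162% + 0.12168% + 9% = 16.6833%.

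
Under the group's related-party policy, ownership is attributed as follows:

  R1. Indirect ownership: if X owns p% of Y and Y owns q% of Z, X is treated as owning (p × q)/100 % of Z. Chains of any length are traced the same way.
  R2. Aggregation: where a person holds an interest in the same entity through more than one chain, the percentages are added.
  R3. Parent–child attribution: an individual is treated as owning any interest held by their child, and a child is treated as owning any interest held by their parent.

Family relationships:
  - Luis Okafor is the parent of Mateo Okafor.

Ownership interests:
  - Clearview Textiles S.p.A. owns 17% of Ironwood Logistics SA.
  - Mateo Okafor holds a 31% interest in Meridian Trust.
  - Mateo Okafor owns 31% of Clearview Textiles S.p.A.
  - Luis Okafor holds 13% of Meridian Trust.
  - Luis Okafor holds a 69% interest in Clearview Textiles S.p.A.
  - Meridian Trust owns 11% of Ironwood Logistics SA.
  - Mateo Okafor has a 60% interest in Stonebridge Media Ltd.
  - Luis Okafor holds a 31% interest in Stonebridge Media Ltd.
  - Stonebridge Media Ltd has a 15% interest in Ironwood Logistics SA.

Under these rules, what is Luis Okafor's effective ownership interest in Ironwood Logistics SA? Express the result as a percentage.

By parent–child attribution (R3), Luis Okafor is treated as also owning Mateo Okafor's interest in Meridian Trust, giving 13% + 31% = 44%.
By parent–child attribution (R3), Luis Okafor is treated as also owning Mateo Okafor's interest in Stonebridge Media Ltd, giving 31% + 60% = 91%.
By parent–child attribution (R3), Luis Okafor is treated as also owning Mateo Okafor's interest in Clearview Textiles S.p.A, giving 69% + 31% = 100%.
Chain via Meridian Trust (R1): 44% × 11% = 4.84% of Ironwood Logistics SA.
Chain via Stonebridge Media Ltd (R1): 91% × 15% = 13.65% of Ironwood Logistics SA.
Chain via Clearview Textiles S.p.A. (R1): 100% × 17% = 17% of Ironwood Logistics SA.
Aggregating (R2): 4.84% + 13.65% + 17% = 35.49%.

35.49%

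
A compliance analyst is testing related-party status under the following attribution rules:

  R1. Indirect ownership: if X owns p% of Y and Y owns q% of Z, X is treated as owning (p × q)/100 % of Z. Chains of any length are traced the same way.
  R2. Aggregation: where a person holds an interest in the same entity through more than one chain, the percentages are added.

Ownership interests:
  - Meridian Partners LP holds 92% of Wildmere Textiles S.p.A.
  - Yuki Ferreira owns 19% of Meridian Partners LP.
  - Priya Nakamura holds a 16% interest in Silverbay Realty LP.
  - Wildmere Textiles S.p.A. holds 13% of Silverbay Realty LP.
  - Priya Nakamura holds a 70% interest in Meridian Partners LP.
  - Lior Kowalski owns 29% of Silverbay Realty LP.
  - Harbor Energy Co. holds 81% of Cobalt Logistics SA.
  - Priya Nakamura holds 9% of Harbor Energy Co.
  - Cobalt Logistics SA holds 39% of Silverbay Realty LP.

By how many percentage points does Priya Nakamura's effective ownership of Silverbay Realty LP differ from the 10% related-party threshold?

17.2151

Chain via Harbor Energy Co. → Cobalt Logistics SA (R1): 9% × 81% × 39% = 2.8431% of Silverbay Realty LP.
Chain via Meridian Partners LP → Wildmere Textiles S.p.A. (R1): 70% × 92% × 13% = 8.372% of Silverbay Realty LP.
Direct interest in Silverbay Realty LP: 16%.
Aggregating (R2): 2.8431% + 8.372% + 16% = 27.2151%.
27.2151% exceeds the 10% threshold by 17.2151 percentage points.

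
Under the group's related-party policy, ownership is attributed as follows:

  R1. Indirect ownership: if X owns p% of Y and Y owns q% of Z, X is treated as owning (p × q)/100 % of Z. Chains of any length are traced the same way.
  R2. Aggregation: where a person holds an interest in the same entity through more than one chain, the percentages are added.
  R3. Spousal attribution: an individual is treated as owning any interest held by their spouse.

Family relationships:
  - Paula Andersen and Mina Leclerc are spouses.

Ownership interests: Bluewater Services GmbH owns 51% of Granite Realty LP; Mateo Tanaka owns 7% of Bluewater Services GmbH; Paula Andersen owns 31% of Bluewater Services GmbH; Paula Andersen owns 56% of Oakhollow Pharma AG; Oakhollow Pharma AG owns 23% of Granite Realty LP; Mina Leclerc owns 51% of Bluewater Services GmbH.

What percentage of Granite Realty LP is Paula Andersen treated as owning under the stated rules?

By spousal attribution (R3), Paula Andersen is treated as also owning Mina Leclerc's interest in Bluewater Services GmbH, giving 31% + 51% = 82%.
Chain via Oakhollow Pharma AG (R1): 56% × 23% = 12.88% of Granite Realty LP.
Chain via Bluewater Services GmbH (R1): 82% × 51% = 41.82% of Granite Realty LP.
Aggregating (R2): 12.88% + 41.82% = 54.7%.

54.7%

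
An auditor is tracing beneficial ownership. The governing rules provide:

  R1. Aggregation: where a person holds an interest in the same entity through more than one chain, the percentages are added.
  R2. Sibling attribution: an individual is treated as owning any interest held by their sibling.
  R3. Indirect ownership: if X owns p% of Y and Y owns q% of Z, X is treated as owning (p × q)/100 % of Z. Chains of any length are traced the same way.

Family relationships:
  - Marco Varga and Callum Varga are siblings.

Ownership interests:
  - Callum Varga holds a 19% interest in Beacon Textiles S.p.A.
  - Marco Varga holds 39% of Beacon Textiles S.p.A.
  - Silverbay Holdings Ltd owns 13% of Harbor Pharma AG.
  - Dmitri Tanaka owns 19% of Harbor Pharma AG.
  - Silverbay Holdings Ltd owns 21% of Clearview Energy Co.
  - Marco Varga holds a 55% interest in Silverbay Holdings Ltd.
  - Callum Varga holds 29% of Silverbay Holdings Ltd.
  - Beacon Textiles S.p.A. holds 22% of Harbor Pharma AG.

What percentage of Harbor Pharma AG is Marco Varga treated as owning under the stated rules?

By sibling attribution (R2), Marco Varga is treated as also owning Callum Varga's interest in Silverbay Holdings Ltd, giving 55% + 29% = 84%.
By sibling attribution (R2), Marco Varga is treated as also owning Callum Varga's interest in Beacon Textiles S.p.A, giving 39% + 19% = 58%.
Chain via Silverbay Holdings Ltd (R3): 84% × 13% = 10.92% of Harbor Pharma AG.
Chain via Beacon Textiles S.p.A. (R3): 58% × 22% = 12.76% of Harbor Pharma AG.
Aggregating (R1): 10.92% + 12.76% = 23.68%.

23.68%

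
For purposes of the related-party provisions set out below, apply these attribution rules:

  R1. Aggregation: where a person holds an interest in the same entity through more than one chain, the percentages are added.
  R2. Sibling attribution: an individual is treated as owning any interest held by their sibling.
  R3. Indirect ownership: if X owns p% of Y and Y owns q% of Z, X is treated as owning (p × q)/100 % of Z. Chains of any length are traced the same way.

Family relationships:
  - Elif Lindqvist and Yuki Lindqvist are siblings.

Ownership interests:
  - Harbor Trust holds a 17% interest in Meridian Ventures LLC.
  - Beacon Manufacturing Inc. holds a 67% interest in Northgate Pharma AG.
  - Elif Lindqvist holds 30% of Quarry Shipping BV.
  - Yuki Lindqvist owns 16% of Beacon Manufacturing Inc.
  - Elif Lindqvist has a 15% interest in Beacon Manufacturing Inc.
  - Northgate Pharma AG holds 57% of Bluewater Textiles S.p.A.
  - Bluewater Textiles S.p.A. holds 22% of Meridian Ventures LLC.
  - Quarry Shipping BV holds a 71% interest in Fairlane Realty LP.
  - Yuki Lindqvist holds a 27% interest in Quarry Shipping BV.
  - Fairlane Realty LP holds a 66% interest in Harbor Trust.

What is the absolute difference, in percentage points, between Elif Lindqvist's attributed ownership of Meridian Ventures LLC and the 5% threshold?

2.145292

By sibling attribution (R2), Elif Lindqvist is treated as also owning Yuki Lindqvist's interest in Beacon Manufacturing Inc, giving 15% + 16% = 31%.
By sibling attribution (R2), Elif Lindqvist is treated as also owning Yuki Lindqvist's interest in Quarry Shipping BV, giving 30% + 27% = 57%.
Chain via Beacon Manufacturing Inc. → Northgate Pharma AG → Bluewater Textiles S.p.A. (R3): 31% × 67% × 57% × 22% = 2.604558% of Meridian Ventures LLC.
Chain via Quarry Shipping BV → Fairlane Realty LP → Harbor Trust (R3): 57% × 71% × 66% × 17% = 4.540734% of Meridian Ventures LLC.
Aggregating (R1): 2.604558% + 4.540734% = 7.145292%.
7.145292% exceeds the 5% threshold by 2.145292 percentage points.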